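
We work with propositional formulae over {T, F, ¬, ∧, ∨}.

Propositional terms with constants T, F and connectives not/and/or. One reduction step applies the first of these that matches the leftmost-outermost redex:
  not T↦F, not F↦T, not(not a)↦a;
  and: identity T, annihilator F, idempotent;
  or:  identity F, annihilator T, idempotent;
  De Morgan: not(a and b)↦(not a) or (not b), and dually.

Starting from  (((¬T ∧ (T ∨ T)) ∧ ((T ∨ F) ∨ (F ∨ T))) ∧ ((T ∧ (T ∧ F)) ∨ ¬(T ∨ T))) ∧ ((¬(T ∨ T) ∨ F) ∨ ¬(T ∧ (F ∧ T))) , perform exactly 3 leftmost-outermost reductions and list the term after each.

Answer: after 3 steps: (F ∧ ((T ∧ (T ∧ F)) ∨ ¬(T ∨ T))) ∧ ((¬(T ∨ T) ∨ F) ∨ ¬(T ∧ (F ∧ T)))

Derivation:
  start: (((¬T ∧ (T ∨ T)) ∧ ((T ∨ F) ∨ (F ∨ T))) ∧ ((T ∧ (T ∧ F)) ∨ ¬(T ∨ T))) ∧ ((¬(T ∨ T) ∨ F) ∨ ¬(T ∧ (F ∧ T)))
  [1] (((F ∧ (T ∨ T)) ∧ ((T ∨ F) ∨ (F ∨ T))) ∧ ((T ∧ (T ∧ F)) ∨ ¬(T ∨ T))) ∧ ((¬(T ∨ T) ∨ F) ∨ ¬(T ∧ (F ∧ T)))
  [2] ((F ∧ ((T ∨ F) ∨ (F ∨ T))) ∧ ((T ∧ (T ∧ F)) ∨ ¬(T ∨ T))) ∧ ((¬(T ∨ T) ∨ F) ∨ ¬(T ∧ (F ∧ T)))
  [3] (F ∧ ((T ∧ (T ∧ F)) ∨ ¬(T ∨ T))) ∧ ((¬(T ∨ T) ∨ F) ∨ ¬(T ∧ (F ∧ T)))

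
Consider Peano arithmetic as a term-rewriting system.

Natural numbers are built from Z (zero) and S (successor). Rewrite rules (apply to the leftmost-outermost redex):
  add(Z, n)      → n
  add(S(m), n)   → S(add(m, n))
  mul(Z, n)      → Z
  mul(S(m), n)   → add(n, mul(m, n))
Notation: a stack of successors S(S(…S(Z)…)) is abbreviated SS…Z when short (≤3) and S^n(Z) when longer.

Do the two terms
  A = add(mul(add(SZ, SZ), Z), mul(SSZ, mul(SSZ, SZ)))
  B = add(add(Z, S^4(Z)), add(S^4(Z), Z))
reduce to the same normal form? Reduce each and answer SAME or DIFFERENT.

Answer: DIFFERENT — A ⇓ S^4(Z), B ⇓ S^8(Z)

Reduction:
Term A:
  start: add(mul(add(SZ, SZ), Z), mul(SSZ, mul(SSZ, SZ)))
  [1] add(mul(S(add(Z, SZ)), Z), mul(SSZ, mul(SSZ, SZ)))
  [2] add(add(Z, mul(add(Z, SZ), Z)), mul(SSZ, mul(SSZ, SZ)))
  [3] add(mul(add(Z, SZ), Z), mul(SSZ, mul(SSZ, SZ)))
  [4] add(mul(SZ, Z), mul(SSZ, mul(SSZ, SZ)))
  [5] add(add(Z, mul(Z, Z)), mul(SSZ, mul(SSZ, SZ)))
  [6] add(mul(Z, Z), mul(SSZ, mul(SSZ, SZ)))
  [7] add(Z, mul(SSZ, mul(SSZ, SZ)))
  [8] mul(SSZ, mul(SSZ, SZ))
  [9] add(mul(SSZ, SZ), mul(SZ, mul(SSZ, SZ)))
  [10] add(add(SZ, mul(SZ, SZ)), mul(SZ, mul(SSZ, SZ)))
  [11] add(S(add(Z, mul(SZ, SZ))), mul(SZ, mul(SSZ, SZ)))
  [12] S(add(add(Z, mul(SZ, SZ)), mul(SZ, mul(SSZ, SZ))))
  [13] S(add(mul(SZ, SZ), mul(SZ, mul(SSZ, SZ))))
  [14] S(add(add(SZ, mul(Z, SZ)), mul(SZ, mul(SSZ, SZ))))
  [15] S(add(S(add(Z, mul(Z, SZ))), mul(SZ, mul(SSZ, SZ))))
  [16] S(S(add(add(Z, mul(Z, SZ)), mul(SZ, mul(SSZ, SZ)))))
  [17] S(S(add(mul(Z, SZ), mul(SZ, mul(SSZ, SZ)))))
  [18] S(S(add(Z, mul(SZ, mul(SSZ, SZ)))))
  [19] S(S(mul(SZ, mul(SSZ, SZ))))
  [20] S(S(add(mul(SSZ, SZ), mul(Z, mul(SSZ, SZ)))))
  [21] S(S(add(add(SZ, mul(SZ, SZ)), mul(Z, mul(SSZ, SZ)))))
  [22] S(S(add(S(add(Z, mul(SZ, SZ))), mul(Z, mul(SSZ, SZ)))))
  [23] S(S(S(add(add(Z, mul(SZ, SZ)), mul(Z, mul(SSZ, SZ))))))
  [24] S(S(S(add(mul(SZ, SZ), mul(Z, mul(SSZ, SZ))))))
  [25] S(S(S(add(add(SZ, mul(Z, SZ)), mul(Z, mul(SSZ, SZ))))))
  [26] S(S(S(add(S(add(Z, mul(Z, SZ))), mul(Z, mul(SSZ, SZ))))))
  [27] S(S(S(S(add(add(Z, mul(Z, SZ)), mul(Z, mul(SSZ, SZ)))))))
  [28] S(S(S(S(add(mul(Z, SZ), mul(Z, mul(SSZ, SZ)))))))
  [29] S(S(S(S(add(Z, mul(Z, mul(SSZ, SZ)))))))
  [30] S(S(S(S(mul(Z, mul(SSZ, SZ))))))
  [31] S^4(Z)

Term B:
  start: add(add(Z, S^4(Z)), add(S^4(Z), Z))
  [1] add(S^4(Z), add(S^4(Z), Z))
  [2] S(add(SSSZ, add(S^4(Z), Z)))
  [3] S(S(add(SSZ, add(S^4(Z), Z))))
  [4] S(S(S(add(SZ, add(S^4(Z), Z)))))
  [5] S(S(S(S(add(Z, add(S^4(Z), Z))))))
  [6] S(S(S(S(add(S^4(Z), Z)))))
  [7] S(S(S(S(S(add(SSSZ, Z))))))
  [8] S(S(S(S(S(S(add(SSZ, Z)))))))
  [9] S(S(S(S(S(S(S(add(SZ, Z))))))))
  [10] S(S(S(S(S(S(S(S(add(Z, Z)))))))))
  [11] S^8(Z)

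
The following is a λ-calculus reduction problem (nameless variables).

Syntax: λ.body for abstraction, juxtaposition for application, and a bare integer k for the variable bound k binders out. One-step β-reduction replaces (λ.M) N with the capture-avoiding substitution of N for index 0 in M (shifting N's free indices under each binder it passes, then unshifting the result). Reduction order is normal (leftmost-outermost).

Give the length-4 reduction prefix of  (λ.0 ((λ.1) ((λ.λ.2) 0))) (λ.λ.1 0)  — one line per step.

  start: (λ.0 ((λ.1) ((λ.λ.2) 0))) (λ.λ.1 0)
  →1  (λ.λ.1 0) ((λ.λ.λ.1 0) ((λ.λ.λ.λ.1 0) (λ.λ.1 0)))
  →2  λ.(λ.λ.λ.1 0) ((λ.λ.λ.λ.1 0) (λ.λ.1 0)) 0
  →3  λ.(λ.λ.1 0) 0
  →4  λ.λ.1 0

Answer: after 4 steps: λ.λ.1 0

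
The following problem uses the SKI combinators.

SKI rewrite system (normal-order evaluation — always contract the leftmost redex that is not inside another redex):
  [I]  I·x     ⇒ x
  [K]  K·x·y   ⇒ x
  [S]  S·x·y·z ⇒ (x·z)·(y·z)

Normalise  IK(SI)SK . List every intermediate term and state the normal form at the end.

  start: IK(SI)SK
  [1] K(SI)SK
  [2] SIK

Answer: normal form = SIK  (in 2 steps)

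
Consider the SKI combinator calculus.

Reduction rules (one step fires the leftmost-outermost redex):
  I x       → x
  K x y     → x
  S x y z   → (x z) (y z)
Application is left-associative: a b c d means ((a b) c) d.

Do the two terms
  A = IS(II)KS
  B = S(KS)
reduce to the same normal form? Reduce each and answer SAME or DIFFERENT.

Term A:
  start: IS(II)KS
  [1] S(II)KS
  [2] IIS(KS)
  [3] IS(KS)
  [4] S(KS)

Term B:
  start: S(KS)

Answer: SAME — A ⇓ S(KS), B ⇓ S(KS)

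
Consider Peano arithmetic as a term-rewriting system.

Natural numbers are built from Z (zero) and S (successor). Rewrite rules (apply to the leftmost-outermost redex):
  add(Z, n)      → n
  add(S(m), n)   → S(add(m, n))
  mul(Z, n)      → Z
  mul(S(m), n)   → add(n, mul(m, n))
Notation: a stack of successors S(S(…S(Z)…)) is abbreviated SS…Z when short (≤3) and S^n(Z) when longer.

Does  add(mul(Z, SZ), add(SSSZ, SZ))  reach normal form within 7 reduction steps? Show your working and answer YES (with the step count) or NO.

  start: add(mul(Z, SZ), add(SSSZ, SZ))
  step 1: add(Z, add(SSSZ, SZ))
  step 2: add(SSSZ, SZ)
  step 3: S(add(SSZ, SZ))
  step 4: S(S(add(SZ, SZ)))
  step 5: S(S(S(add(Z, SZ))))
  step 6: S^4(Z)

Answer: YES — reaches normal form S^4(Z) in 6 ≤ 7 steps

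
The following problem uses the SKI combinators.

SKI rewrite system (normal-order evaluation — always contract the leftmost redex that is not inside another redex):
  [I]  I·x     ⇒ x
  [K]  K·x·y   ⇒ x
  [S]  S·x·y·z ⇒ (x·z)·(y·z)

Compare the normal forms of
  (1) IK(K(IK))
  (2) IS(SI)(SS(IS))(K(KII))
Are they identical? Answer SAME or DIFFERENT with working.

Term A:
  start: IK(K(IK))
  [1] K(K(IK))
  [2] K(KK)

Term B:
  start: IS(SI)(SS(IS))(K(KII))
  [1] S(SI)(SS(IS))(K(KII))
  [2] SI(K(KII))(SS(IS)(K(KII)))
  [3] I(SS(IS)(K(KII)))(K(KII)(SS(IS)(K(KII))))
  [4] SS(IS)(K(KII))(K(KII)(SS(IS)(K(KII))))
  [5] S(K(KII))(IS(K(KII)))(K(KII)(SS(IS)(K(KII))))
  [6] K(KII)(K(KII)(SS(IS)(K(KII))))(IS(K(KII))(K(KII)(SS(IS)(K(KII)))))
  [7] KII(IS(K(KII))(K(KII)(SS(IS)(K(KII)))))
  [8] I(IS(K(KII))(K(KII)(SS(IS)(K(KII)))))
  [9] IS(K(KII))(K(KII)(SS(IS)(K(KII))))
  [10] S(K(KII))(K(KII)(SS(IS)(K(KII))))
  [11] S(KI)(K(KII)(SS(IS)(K(KII))))
  [12] S(KI)(KII)
  [13] S(KI)I

Answer: DIFFERENT — A ⇓ K(KK), B ⇓ S(KI)I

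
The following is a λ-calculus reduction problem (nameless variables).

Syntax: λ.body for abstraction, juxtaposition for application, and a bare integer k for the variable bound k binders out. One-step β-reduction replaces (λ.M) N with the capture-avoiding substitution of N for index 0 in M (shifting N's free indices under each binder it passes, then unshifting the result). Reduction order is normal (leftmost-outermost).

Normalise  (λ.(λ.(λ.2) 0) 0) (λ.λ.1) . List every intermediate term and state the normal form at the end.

  start: (λ.(λ.(λ.2) 0) 0) (λ.λ.1)
  [1] (λ.(λ.λ.λ.1) 0) (λ.λ.1)
  [2] (λ.λ.λ.1) (λ.λ.1)
  [3] λ.λ.1

Answer: normal form = λ.λ.1  (in 3 steps)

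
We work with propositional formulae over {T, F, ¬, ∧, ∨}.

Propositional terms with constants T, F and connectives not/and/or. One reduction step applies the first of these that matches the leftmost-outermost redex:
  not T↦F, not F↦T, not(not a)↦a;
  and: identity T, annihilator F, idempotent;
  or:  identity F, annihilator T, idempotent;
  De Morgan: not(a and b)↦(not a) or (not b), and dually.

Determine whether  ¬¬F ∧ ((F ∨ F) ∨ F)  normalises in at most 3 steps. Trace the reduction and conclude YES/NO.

Answer: YES — reaches normal form F in 2 ≤ 3 steps

Working:
  start: ¬¬F ∧ ((F ∨ F) ∨ F)
  step 1: F ∧ ((F ∨ F) ∨ F)
  step 2: F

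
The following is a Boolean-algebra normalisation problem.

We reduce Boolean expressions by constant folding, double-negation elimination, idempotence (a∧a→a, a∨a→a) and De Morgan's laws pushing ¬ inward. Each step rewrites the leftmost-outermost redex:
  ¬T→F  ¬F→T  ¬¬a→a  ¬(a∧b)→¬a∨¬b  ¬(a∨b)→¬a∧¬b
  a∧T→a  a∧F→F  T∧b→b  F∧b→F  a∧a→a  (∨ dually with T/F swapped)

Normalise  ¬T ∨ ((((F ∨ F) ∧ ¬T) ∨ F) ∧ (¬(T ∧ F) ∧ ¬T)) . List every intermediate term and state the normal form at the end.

Answer: normal form = F  (in 6 steps)

Derivation:
  start: ¬T ∨ ((((F ∨ F) ∧ ¬T) ∨ F) ∧ (¬(T ∧ F) ∧ ¬T))
  step 1: F ∨ ((((F ∨ F) ∧ ¬T) ∨ F) ∧ (¬(T ∧ F) ∧ ¬T))
  step 2: (((F ∨ F) ∧ ¬T) ∨ F) ∧ (¬(T ∧ F) ∧ ¬T)
  step 3: ((F ∨ F) ∧ ¬T) ∧ (¬(T ∧ F) ∧ ¬T)
  step 4: (F ∧ ¬T) ∧ (¬(T ∧ F) ∧ ¬T)
  step 5: F ∧ (¬(T ∧ F) ∧ ¬T)
  step 6: F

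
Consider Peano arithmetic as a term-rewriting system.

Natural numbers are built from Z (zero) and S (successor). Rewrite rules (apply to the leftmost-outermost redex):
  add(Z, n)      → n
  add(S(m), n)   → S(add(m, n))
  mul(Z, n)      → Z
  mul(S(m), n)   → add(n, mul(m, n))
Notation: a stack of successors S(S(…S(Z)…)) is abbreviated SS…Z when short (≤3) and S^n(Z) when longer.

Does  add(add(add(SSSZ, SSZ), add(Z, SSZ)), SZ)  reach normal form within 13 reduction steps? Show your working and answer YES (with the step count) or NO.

  start: add(add(add(SSSZ, SSZ), add(Z, SSZ)), SZ)
  [1] add(add(S(add(SSZ, SSZ)), add(Z, SSZ)), SZ)
  [2] add(S(add(add(SSZ, SSZ), add(Z, SSZ))), SZ)
  [3] S(add(add(add(SSZ, SSZ), add(Z, SSZ)), SZ))
  [4] S(add(add(S(add(SZ, SSZ)), add(Z, SSZ)), SZ))
  [5] S(add(S(add(add(SZ, SSZ), add(Z, SSZ))), SZ))
  [6] S(S(add(add(add(SZ, SSZ), add(Z, SSZ)), SZ)))
  [7] S(S(add(add(S(add(Z, SSZ)), add(Z, SSZ)), SZ)))
  [8] S(S(add(S(add(add(Z, SSZ), add(Z, SSZ))), SZ)))
  [9] S(S(S(add(add(add(Z, SSZ), add(Z, SSZ)), SZ))))
  [10] S(S(S(add(add(SSZ, add(Z, SSZ)), SZ))))
  [11] S(S(S(add(S(add(SZ, add(Z, SSZ))), SZ))))
  [12] S(S(S(S(add(add(SZ, add(Z, SSZ)), SZ)))))
  [13] S(S(S(S(add(S(add(Z, add(Z, SSZ))), SZ)))))

Answer: NO — after 13 steps the term is S(S(S(S(add(S(add(Z, add(Z, SSZ))), SZ))))), not yet normal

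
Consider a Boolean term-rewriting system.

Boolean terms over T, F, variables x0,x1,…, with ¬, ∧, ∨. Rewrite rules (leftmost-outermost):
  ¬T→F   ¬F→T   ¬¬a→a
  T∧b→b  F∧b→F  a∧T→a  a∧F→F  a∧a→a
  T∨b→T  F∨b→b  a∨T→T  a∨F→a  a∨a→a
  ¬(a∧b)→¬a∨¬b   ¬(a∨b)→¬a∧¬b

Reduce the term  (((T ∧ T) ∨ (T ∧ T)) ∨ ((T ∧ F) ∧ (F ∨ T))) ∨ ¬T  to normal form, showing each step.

Answer: normal form = T  (in 4 steps)

Reduction:
  start: (((T ∧ T) ∨ (T ∧ T)) ∨ ((T ∧ F) ∧ (F ∨ T))) ∨ ¬T
  →1  ((T ∧ T) ∨ ((T ∧ F) ∧ (F ∨ T))) ∨ ¬T
  →2  (T ∨ ((T ∧ F) ∧ (F ∨ T))) ∨ ¬T
  →3  T ∨ ¬T
  →4  T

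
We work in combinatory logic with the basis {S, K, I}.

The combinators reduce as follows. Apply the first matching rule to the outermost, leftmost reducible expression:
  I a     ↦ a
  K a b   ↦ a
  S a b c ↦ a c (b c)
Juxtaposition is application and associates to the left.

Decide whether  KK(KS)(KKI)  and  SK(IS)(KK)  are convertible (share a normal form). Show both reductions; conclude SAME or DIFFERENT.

Answer: SAME — A ⇓ KK, B ⇓ KK

Derivation:
Term A:
  start: KK(KS)(KKI)
  step 1: K(KKI)
  step 2: KK

Term B:
  start: SK(IS)(KK)
  step 1: K(KK)(IS(KK))
  step 2: KK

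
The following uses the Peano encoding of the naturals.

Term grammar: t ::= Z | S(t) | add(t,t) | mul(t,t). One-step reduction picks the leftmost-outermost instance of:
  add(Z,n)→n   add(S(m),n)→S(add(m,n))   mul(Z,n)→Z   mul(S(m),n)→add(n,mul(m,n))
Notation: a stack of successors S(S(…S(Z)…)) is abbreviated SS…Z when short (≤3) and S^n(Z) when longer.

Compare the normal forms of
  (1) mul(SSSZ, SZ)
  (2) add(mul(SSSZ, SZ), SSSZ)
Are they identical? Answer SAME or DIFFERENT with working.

Term A:
  start: mul(SSSZ, SZ)
  →1  add(SZ, mul(SSZ, SZ))
  →2  S(add(Z, mul(SSZ, SZ)))
  →3  S(mul(SSZ, SZ))
  →4  S(add(SZ, mul(SZ, SZ)))
  →5  S(S(add(Z, mul(SZ, SZ))))
  →6  S(S(mul(SZ, SZ)))
  →7  S(S(add(SZ, mul(Z, SZ))))
  →8  S(S(S(add(Z, mul(Z, SZ)))))
  →9  S(S(S(mul(Z, SZ))))
  →10  SSSZ

Term B:
  start: add(mul(SSSZ, SZ), SSSZ)
  →1  add(add(SZ, mul(SSZ, SZ)), SSSZ)
  →2  add(S(add(Z, mul(SSZ, SZ))), SSSZ)
  →3  S(add(add(Z, mul(SSZ, SZ)), SSSZ))
  →4  S(add(mul(SSZ, SZ), SSSZ))
  →5  S(add(add(SZ, mul(SZ, SZ)), SSSZ))
  →6  S(add(S(add(Z, mul(SZ, SZ))), SSSZ))
  →7  S(S(add(add(Z, mul(SZ, SZ)), SSSZ)))
  →8  S(S(add(mul(SZ, SZ), SSSZ)))
  →9  S(S(add(add(SZ, mul(Z, SZ)), SSSZ)))
  →10  S(S(add(S(add(Z, mul(Z, SZ))), SSSZ)))
  →11  S(S(S(add(add(Z, mul(Z, SZ)), SSSZ))))
  →12  S(S(S(add(mul(Z, SZ), SSSZ))))
  →13  S(S(S(add(Z, SSSZ))))
  →14  S^6(Z)

Answer: DIFFERENT — A ⇓ SSSZ, B ⇓ S^6(Z)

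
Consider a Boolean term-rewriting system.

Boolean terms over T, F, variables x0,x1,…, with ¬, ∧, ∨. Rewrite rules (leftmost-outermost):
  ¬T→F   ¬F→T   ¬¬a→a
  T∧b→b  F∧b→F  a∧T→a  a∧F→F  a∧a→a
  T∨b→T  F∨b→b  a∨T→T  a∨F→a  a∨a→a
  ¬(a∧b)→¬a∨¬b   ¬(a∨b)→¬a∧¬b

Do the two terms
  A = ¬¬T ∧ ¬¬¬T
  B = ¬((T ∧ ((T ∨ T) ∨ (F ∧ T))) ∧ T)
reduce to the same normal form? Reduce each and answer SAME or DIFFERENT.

Answer: SAME — A ⇓ F, B ⇓ F

Working:
Term A:
  start: ¬¬T ∧ ¬¬¬T
  step 1: T ∧ ¬¬¬T
  step 2: ¬¬¬T
  step 3: ¬T
  step 4: F

Term B:
  start: ¬((T ∧ ((T ∨ T) ∨ (F ∧ T))) ∧ T)
  step 1: ¬(T ∧ ((T ∨ T) ∨ (F ∧ T))) ∨ ¬T
  step 2: (¬T ∨ ¬((T ∨ T) ∨ (F ∧ T))) ∨ ¬T
  step 3: (F ∨ ¬((T ∨ T) ∨ (F ∧ T))) ∨ ¬T
  step 4: ¬((T ∨ T) ∨ (F ∧ T)) ∨ ¬T
  step 5: (¬(T ∨ T) ∧ ¬(F ∧ T)) ∨ ¬T
  step 6: ((¬T ∧ ¬T) ∧ ¬(F ∧ T)) ∨ ¬T
  step 7: (¬T ∧ ¬(F ∧ T)) ∨ ¬T
  step 8: (F ∧ ¬(F ∧ T)) ∨ ¬T
  step 9: F ∨ ¬T
  step 10: ¬T
  step 11: F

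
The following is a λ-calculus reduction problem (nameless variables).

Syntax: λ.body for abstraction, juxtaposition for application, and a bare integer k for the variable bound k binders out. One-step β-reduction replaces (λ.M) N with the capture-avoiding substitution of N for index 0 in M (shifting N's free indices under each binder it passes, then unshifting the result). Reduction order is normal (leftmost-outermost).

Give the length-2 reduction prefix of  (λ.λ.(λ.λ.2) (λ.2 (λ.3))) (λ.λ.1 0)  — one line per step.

Answer: after 2 steps: λ.λ.1

Derivation:
  start: (λ.λ.(λ.λ.2) (λ.2 (λ.3))) (λ.λ.1 0)
  →1  λ.(λ.λ.2) (λ.(λ.λ.1 0) (λ.λ.λ.1 0))
  →2  λ.λ.1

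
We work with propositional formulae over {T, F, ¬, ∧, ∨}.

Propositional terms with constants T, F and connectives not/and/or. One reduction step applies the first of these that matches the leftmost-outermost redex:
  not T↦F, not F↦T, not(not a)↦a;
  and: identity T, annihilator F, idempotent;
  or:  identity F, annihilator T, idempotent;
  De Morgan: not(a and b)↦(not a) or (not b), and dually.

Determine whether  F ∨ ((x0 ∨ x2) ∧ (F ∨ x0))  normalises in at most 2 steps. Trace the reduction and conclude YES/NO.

  start: F ∨ ((x0 ∨ x2) ∧ (F ∨ x0))
  step 1: (x0 ∨ x2) ∧ (F ∨ x0)
  step 2: (x0 ∨ x2) ∧ x0

Answer: YES — reaches normal form (x0 ∨ x2) ∧ x0 in 2 ≤ 2 steps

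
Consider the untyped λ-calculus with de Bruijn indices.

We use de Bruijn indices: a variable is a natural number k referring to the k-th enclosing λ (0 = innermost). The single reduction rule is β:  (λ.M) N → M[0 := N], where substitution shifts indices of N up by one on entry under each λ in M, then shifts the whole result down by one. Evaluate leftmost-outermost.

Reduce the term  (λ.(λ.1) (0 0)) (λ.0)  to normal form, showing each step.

Answer: normal form = λ.0  (in 2 steps)

Reduction:
  start: (λ.(λ.1) (0 0)) (λ.0)
  step 1: (λ.λ.0) ((λ.0) (λ.0))
  step 2: λ.0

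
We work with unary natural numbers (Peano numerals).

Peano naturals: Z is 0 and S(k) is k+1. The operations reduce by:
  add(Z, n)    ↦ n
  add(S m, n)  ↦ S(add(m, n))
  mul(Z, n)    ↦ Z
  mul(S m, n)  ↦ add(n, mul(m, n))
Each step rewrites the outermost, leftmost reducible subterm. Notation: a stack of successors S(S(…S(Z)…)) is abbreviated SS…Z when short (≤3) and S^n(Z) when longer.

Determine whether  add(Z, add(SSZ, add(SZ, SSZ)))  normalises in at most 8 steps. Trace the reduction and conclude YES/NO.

Answer: YES — reaches normal form S^5(Z) in 6 ≤ 8 steps

Working:
  start: add(Z, add(SSZ, add(SZ, SSZ)))
  →1  add(SSZ, add(SZ, SSZ))
  →2  S(add(SZ, add(SZ, SSZ)))
  →3  S(S(add(Z, add(SZ, SSZ))))
  →4  S(S(add(SZ, SSZ)))
  →5  S(S(S(add(Z, SSZ))))
  →6  S^5(Z)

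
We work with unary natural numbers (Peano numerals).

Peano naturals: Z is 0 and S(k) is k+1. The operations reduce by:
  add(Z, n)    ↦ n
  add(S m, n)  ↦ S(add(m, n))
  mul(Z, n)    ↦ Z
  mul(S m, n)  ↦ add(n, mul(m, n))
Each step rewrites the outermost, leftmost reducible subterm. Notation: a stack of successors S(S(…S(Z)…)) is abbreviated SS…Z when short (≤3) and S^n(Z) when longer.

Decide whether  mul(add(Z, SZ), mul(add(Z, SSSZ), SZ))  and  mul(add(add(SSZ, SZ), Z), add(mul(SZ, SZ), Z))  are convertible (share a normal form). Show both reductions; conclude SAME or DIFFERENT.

Answer: SAME — A ⇓ SSSZ, B ⇓ SSSZ

Working:
Term A:
  start: mul(add(Z, SZ), mul(add(Z, SSSZ), SZ))
  step 1: mul(SZ, mul(add(Z, SSSZ), SZ))
  step 2: add(mul(add(Z, SSSZ), SZ), mul(Z, mul(add(Z, SSSZ), SZ)))
  step 3: add(mul(SSSZ, SZ), mul(Z, mul(add(Z, SSSZ), SZ)))
  step 4: add(add(SZ, mul(SSZ, SZ)), mul(Z, mul(add(Z, SSSZ), SZ)))
  step 5: add(S(add(Z, mul(SSZ, SZ))), mul(Z, mul(add(Z, SSSZ), SZ)))
  step 6: S(add(add(Z, mul(SSZ, SZ)), mul(Z, mul(add(Z, SSSZ), SZ))))
  step 7: S(add(mul(SSZ, SZ), mul(Z, mul(add(Z, SSSZ), SZ))))
  step 8: S(add(add(SZ, mul(SZ, SZ)), mul(Z, mul(add(Z, SSSZ), SZ))))
  step 9: S(add(S(add(Z, mul(SZ, SZ))), mul(Z, mul(add(Z, SSSZ), SZ))))
  step 10: S(S(add(add(Z, mul(SZ, SZ)), mul(Z, mul(add(Z, SSSZ), SZ)))))
  step 11: S(S(add(mul(SZ, SZ), mul(Z, mul(add(Z, SSSZ), SZ)))))
  step 12: S(S(add(add(SZ, mul(Z, SZ)), mul(Z, mul(add(Z, SSSZ), SZ)))))
  step 13: S(S(add(S(add(Z, mul(Z, SZ))), mul(Z, mul(add(Z, SSSZ), SZ)))))
  step 14: S(S(S(add(add(Z, mul(Z, SZ)), mul(Z, mul(add(Z, SSSZ), SZ))))))
  step 15: S(S(S(add(mul(Z, SZ), mul(Z, mul(add(Z, SSSZ), SZ))))))
  step 16: S(S(S(add(Z, mul(Z, mul(add(Z, SSSZ), SZ))))))
  step 17: S(S(S(mul(Z, mul(add(Z, SSSZ), SZ)))))
  step 18: SSSZ

Term B:
  start: mul(add(add(SSZ, SZ), Z), add(mul(SZ, SZ), Z))
  step 1: mul(add(S(add(SZ, SZ)), Z), add(mul(SZ, SZ), Z))
  step 2: mul(S(add(add(SZ, SZ), Z)), add(mul(SZ, SZ), Z))
  step 3: add(add(mul(SZ, SZ), Z), mul(add(add(SZ, SZ), Z), add(mul(SZ, SZ), Z)))
  step 4: add(add(add(SZ, mul(Z, SZ)), Z), mul(add(add(SZ, SZ), Z), add(mul(SZ, SZ), Z)))
  step 5: add(add(S(add(Z, mul(Z, SZ))), Z), mul(add(add(SZ, SZ), Z), add(mul(SZ, SZ), Z)))
  step 6: add(S(add(add(Z, mul(Z, SZ)), Z)), mul(add(add(SZ, SZ), Z), add(mul(SZ, SZ), Z)))
  step 7: S(add(add(add(Z, mul(Z, SZ)), Z), mul(add(add(SZ, SZ), Z), add(mul(SZ, SZ), Z))))
  step 8: S(add(add(mul(Z, SZ), Z), mul(add(add(SZ, SZ), Z), add(mul(SZ, SZ), Z))))
  step 9: S(add(add(Z, Z), mul(add(add(SZ, SZ), Z), add(mul(SZ, SZ), Z))))
  step 10: S(add(Z, mul(add(add(SZ, SZ), Z), add(mul(SZ, SZ), Z))))
  step 11: S(mul(add(add(SZ, SZ), Z), add(mul(SZ, SZ), Z)))
  step 12: S(mul(add(S(add(Z, SZ)), Z), add(mul(SZ, SZ), Z)))
  step 13: S(mul(S(add(add(Z, SZ), Z)), add(mul(SZ, SZ), Z)))
  step 14: S(add(add(mul(SZ, SZ), Z), mul(add(add(Z, SZ), Z), add(mul(SZ, SZ), Z))))
  step 15: S(add(add(add(SZ, mul(Z, SZ)), Z), mul(add(add(Z, SZ), Z), add(mul(SZ, SZ), Z))))
  step 16: S(add(add(S(add(Z, mul(Z, SZ))), Z), mul(add(add(Z, SZ), Z), add(mul(SZ, SZ), Z))))
  step 17: S(add(S(add(add(Z, mul(Z, SZ)), Z)), mul(add(add(Z, SZ), Z), add(mul(SZ, SZ), Z))))
  step 18: S(S(add(add(add(Z, mul(Z, SZ)), Z), mul(add(add(Z, SZ), Z), add(mul(SZ, SZ), Z)))))
  step 19: S(S(add(add(mul(Z, SZ), Z), mul(add(add(Z, SZ), Z), add(mul(SZ, SZ), Z)))))
  step 20: S(S(add(add(Z, Z), mul(add(add(Z, SZ), Z), add(mul(SZ, SZ), Z)))))
  step 21: S(S(add(Z, mul(add(add(Z, SZ), Z), add(mul(SZ, SZ), Z)))))
  step 22: S(S(mul(add(add(Z, SZ), Z), add(mul(SZ, SZ), Z))))
  step 23: S(S(mul(add(SZ, Z), add(mul(SZ, SZ), Z))))
  step 24: S(S(mul(S(add(Z, Z)), add(mul(SZ, SZ), Z))))
  step 25: S(S(add(add(mul(SZ, SZ), Z), mul(add(Z, Z), add(mul(SZ, SZ), Z)))))
  step 26: S(S(add(add(add(SZ, mul(Z, SZ)), Z), mul(add(Z, Z), add(mul(SZ, SZ), Z)))))
  step 27: S(S(add(add(S(add(Z, mul(Z, SZ))), Z), mul(add(Z, Z), add(mul(SZ, SZ), Z)))))
  step 28: S(S(add(S(add(add(Z, mul(Z, SZ)), Z)), mul(add(Z, Z), add(mul(SZ, SZ), Z)))))
  step 29: S(S(S(add(add(add(Z, mul(Z, SZ)), Z), mul(add(Z, Z), add(mul(SZ, SZ), Z))))))
  step 30: S(S(S(add(add(mul(Z, SZ), Z), mul(add(Z, Z), add(mul(SZ, SZ), Z))))))
  step 31: S(S(S(add(add(Z, Z), mul(add(Z, Z), add(mul(SZ, SZ), Z))))))
  step 32: S(S(S(add(Z, mul(add(Z, Z), add(mul(SZ, SZ), Z))))))
  step 33: S(S(S(mul(add(Z, Z), add(mul(SZ, SZ), Z)))))
  step 34: S(S(S(mul(Z, add(mul(SZ, SZ), Z)))))
  step 35: SSSZ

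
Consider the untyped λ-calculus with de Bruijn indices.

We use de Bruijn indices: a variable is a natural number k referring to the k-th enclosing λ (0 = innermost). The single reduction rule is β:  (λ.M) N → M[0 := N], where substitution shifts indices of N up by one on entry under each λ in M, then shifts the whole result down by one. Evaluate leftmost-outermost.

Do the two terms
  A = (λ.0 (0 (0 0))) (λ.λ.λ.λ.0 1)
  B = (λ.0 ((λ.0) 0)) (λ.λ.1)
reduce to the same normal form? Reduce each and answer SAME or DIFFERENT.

Term A:
  start: (λ.0 (0 (0 0))) (λ.λ.λ.λ.0 1)
  [1] (λ.λ.λ.λ.0 1) ((λ.λ.λ.λ.0 1) ((λ.λ.λ.λ.0 1) (λ.λ.λ.λ.0 1)))
  [2] λ.λ.λ.0 1

Term B:
  start: (λ.0 ((λ.0) 0)) (λ.λ.1)
  [1] (λ.λ.1) ((λ.0) (λ.λ.1))
  [2] λ.(λ.0) (λ.λ.1)
  [3] λ.λ.λ.1

Answer: DIFFERENT — A ⇓ λ.λ.λ.0 1, B ⇓ λ.λ.λ.1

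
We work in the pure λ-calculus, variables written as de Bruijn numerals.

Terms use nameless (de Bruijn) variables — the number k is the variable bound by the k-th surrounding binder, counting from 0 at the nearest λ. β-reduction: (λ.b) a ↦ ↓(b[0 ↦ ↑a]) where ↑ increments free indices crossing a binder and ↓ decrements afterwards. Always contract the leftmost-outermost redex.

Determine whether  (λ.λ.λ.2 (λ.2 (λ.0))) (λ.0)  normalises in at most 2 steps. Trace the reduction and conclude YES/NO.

  start: (λ.λ.λ.2 (λ.2 (λ.0))) (λ.0)
  →1  λ.λ.(λ.0) (λ.2 (λ.0))
  →2  λ.λ.λ.2 (λ.0)

Answer: YES — reaches normal form λ.λ.λ.2 (λ.0) in 2 ≤ 2 steps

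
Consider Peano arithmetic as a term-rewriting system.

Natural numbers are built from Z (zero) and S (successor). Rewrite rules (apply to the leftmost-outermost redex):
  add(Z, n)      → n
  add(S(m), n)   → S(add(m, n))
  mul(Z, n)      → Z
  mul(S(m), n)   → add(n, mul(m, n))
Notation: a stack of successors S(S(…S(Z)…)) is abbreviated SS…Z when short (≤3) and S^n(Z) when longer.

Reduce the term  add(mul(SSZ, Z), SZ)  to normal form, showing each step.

Answer: normal form = SZ  (in 6 steps)

Reduction:
  start: add(mul(SSZ, Z), SZ)
  →1  add(add(Z, mul(SZ, Z)), SZ)
  →2  add(mul(SZ, Z), SZ)
  →3  add(add(Z, mul(Z, Z)), SZ)
  →4  add(mul(Z, Z), SZ)
  →5  add(Z, SZ)
  →6  SZ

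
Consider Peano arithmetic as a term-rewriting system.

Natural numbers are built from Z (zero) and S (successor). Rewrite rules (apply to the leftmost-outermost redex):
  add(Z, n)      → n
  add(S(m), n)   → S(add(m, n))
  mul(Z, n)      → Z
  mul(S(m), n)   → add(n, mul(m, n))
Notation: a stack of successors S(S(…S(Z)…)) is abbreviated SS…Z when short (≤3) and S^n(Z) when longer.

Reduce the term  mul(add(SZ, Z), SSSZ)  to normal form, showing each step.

Answer: normal form = SSSZ  (in 8 steps)

Reduction:
  start: mul(add(SZ, Z), SSSZ)
  →1  mul(S(add(Z, Z)), SSSZ)
  →2  add(SSSZ, mul(add(Z, Z), SSSZ))
  →3  S(add(SSZ, mul(add(Z, Z), SSSZ)))
  →4  S(S(add(SZ, mul(add(Z, Z), SSSZ))))
  →5  S(S(S(add(Z, mul(add(Z, Z), SSSZ)))))
  →6  S(S(S(mul(add(Z, Z), SSSZ))))
  →7  S(S(S(mul(Z, SSSZ))))
  →8  SSSZ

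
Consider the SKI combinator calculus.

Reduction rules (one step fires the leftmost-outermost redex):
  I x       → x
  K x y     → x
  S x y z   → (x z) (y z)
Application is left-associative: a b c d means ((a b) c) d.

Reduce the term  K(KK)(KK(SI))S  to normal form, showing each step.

Answer: normal form = K  (in 2 steps)

Reduction:
  start: K(KK)(KK(SI))S
  →1  KKS
  →2  K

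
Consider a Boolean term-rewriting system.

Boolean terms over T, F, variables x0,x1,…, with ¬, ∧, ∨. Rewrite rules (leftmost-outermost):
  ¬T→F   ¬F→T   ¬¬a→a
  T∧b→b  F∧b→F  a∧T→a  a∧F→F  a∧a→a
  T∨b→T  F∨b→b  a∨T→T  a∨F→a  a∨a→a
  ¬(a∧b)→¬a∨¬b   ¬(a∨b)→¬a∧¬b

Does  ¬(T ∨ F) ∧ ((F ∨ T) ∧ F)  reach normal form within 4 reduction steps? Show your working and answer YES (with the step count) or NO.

Answer: YES — reaches normal form F in 4 ≤ 4 steps

Reduction:
  start: ¬(T ∨ F) ∧ ((F ∨ T) ∧ F)
  [1] (¬T ∧ ¬F) ∧ ((F ∨ T) ∧ F)
  [2] (F ∧ ¬F) ∧ ((F ∨ T) ∧ F)
  [3] F ∧ ((F ∨ T) ∧ F)
  [4] F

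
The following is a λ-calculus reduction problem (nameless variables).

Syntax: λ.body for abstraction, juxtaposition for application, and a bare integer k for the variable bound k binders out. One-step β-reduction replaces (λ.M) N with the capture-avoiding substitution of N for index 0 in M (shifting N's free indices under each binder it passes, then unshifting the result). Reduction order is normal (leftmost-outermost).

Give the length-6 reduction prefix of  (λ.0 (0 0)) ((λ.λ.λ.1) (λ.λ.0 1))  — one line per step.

  start: (λ.0 (0 0)) ((λ.λ.λ.1) (λ.λ.0 1))
  step 1: (λ.λ.λ.1) (λ.λ.0 1) ((λ.λ.λ.1) (λ.λ.0 1) ((λ.λ.λ.1) (λ.λ.0 1)))
  step 2: (λ.λ.1) ((λ.λ.λ.1) (λ.λ.0 1) ((λ.λ.λ.1) (λ.λ.0 1)))
  step 3: λ.(λ.λ.λ.1) (λ.λ.0 1) ((λ.λ.λ.1) (λ.λ.0 1))
  step 4: λ.(λ.λ.1) ((λ.λ.λ.1) (λ.λ.0 1))
  step 5: λ.λ.(λ.λ.λ.1) (λ.λ.0 1)
  step 6: λ.λ.λ.λ.1

Answer: after 6 steps: λ.λ.λ.λ.1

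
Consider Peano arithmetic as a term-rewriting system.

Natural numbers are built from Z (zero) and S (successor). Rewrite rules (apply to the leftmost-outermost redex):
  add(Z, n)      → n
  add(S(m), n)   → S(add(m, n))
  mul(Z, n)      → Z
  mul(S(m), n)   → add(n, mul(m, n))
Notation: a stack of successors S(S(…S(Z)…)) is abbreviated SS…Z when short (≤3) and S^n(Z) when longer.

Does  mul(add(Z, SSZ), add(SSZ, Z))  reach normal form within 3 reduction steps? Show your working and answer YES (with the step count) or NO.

  start: mul(add(Z, SSZ), add(SSZ, Z))
  [1] mul(SSZ, add(SSZ, Z))
  [2] add(add(SSZ, Z), mul(SZ, add(SSZ, Z)))
  [3] add(S(add(SZ, Z)), mul(SZ, add(SSZ, Z)))

Answer: NO — after 3 steps the term is add(S(add(SZ, Z)), mul(SZ, add(SSZ, Z))), not yet normal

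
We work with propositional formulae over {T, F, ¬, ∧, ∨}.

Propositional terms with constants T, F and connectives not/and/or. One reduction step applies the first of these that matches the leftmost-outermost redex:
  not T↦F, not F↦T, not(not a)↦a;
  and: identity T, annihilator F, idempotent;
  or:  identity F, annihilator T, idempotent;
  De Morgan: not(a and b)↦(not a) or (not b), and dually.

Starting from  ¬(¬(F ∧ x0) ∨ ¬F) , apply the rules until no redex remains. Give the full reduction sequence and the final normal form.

  start: ¬(¬(F ∧ x0) ∨ ¬F)
  [1] ¬¬(F ∧ x0) ∧ ¬¬F
  [2] (F ∧ x0) ∧ ¬¬F
  [3] F ∧ ¬¬F
  [4] F

Answer: normal form = F  (in 4 steps)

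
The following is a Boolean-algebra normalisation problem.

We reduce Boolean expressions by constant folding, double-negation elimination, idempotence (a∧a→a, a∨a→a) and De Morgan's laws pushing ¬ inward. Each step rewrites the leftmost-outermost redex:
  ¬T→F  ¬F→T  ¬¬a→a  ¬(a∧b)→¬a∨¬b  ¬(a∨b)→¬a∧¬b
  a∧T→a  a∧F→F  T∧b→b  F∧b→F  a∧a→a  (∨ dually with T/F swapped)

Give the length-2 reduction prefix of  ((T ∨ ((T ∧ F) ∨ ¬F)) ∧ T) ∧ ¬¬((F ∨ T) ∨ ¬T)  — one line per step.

  start: ((T ∨ ((T ∧ F) ∨ ¬F)) ∧ T) ∧ ¬¬((F ∨ T) ∨ ¬T)
  [1] (T ∨ ((T ∧ F) ∨ ¬F)) ∧ ¬¬((F ∨ T) ∨ ¬T)
  [2] T ∧ ¬¬((F ∨ T) ∨ ¬T)

Answer: after 2 steps: T ∧ ¬¬((F ∨ T) ∨ ¬T)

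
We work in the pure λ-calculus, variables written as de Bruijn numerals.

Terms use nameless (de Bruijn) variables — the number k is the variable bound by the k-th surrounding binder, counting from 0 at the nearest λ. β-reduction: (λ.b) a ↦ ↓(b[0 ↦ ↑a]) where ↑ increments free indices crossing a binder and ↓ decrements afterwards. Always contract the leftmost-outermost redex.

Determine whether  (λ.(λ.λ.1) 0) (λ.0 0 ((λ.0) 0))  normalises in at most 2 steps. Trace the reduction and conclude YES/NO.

  start: (λ.(λ.λ.1) 0) (λ.0 0 ((λ.0) 0))
  [1] (λ.λ.1) (λ.0 0 ((λ.0) 0))
  [2] λ.λ.0 0 ((λ.0) 0)

Answer: NO — after 2 steps the term is λ.λ.0 0 ((λ.0) 0), not yet normal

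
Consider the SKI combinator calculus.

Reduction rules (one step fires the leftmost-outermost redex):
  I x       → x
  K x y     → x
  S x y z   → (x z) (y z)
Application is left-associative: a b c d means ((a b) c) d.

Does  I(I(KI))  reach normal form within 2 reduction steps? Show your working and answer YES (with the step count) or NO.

Answer: YES — reaches normal form KI in 2 ≤ 2 steps

Derivation:
  start: I(I(KI))
  step 1: I(KI)
  step 2: KI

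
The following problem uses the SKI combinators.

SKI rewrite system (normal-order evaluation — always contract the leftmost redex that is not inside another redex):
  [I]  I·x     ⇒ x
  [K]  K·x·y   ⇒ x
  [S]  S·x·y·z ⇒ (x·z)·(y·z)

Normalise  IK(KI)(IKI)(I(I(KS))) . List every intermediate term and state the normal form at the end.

Answer: normal form = I  (in 3 steps)

Working:
  start: IK(KI)(IKI)(I(I(KS)))
  [1] K(KI)(IKI)(I(I(KS)))
  [2] KI(I(I(KS)))
  [3] I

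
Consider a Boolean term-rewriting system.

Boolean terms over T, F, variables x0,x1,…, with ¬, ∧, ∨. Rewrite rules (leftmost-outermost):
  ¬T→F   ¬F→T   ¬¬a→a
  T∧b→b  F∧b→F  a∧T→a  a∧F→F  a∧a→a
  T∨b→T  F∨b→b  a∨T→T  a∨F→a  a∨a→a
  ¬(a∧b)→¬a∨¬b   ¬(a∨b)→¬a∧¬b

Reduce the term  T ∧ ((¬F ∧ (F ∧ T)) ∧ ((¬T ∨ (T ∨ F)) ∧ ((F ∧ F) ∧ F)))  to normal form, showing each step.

  start: T ∧ ((¬F ∧ (F ∧ T)) ∧ ((¬T ∨ (T ∨ F)) ∧ ((F ∧ F) ∧ F)))
  step 1: (¬F ∧ (F ∧ T)) ∧ ((¬T ∨ (T ∨ F)) ∧ ((F ∧ F) ∧ F))
  step 2: (T ∧ (F ∧ T)) ∧ ((¬T ∨ (T ∨ F)) ∧ ((F ∧ F) ∧ F))
  step 3: (F ∧ T) ∧ ((¬T ∨ (T ∨ F)) ∧ ((F ∧ F) ∧ F))
  step 4: F ∧ ((¬T ∨ (T ∨ F)) ∧ ((F ∧ F) ∧ F))
  step 5: F

Answer: normal form = F  (in 5 steps)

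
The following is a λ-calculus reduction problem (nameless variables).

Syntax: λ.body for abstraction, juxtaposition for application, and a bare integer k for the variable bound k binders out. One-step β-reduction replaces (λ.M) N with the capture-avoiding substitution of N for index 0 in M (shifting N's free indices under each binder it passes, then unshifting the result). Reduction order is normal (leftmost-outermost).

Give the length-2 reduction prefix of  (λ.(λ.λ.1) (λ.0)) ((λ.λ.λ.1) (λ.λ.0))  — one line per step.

  start: (λ.(λ.λ.1) (λ.0)) ((λ.λ.λ.1) (λ.λ.0))
  →1  (λ.λ.1) (λ.0)
  →2  λ.λ.0

Answer: after 2 steps: λ.λ.0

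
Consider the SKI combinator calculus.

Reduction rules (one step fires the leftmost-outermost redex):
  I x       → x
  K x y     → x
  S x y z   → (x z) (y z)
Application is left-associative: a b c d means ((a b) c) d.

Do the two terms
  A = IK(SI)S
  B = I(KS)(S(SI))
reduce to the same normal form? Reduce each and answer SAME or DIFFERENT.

Answer: DIFFERENT — A ⇓ SI, B ⇓ S

Derivation:
Term A:
  start: IK(SI)S
  →1  K(SI)S
  →2  SI

Term B:
  start: I(KS)(S(SI))
  →1  KS(S(SI))
  →2  S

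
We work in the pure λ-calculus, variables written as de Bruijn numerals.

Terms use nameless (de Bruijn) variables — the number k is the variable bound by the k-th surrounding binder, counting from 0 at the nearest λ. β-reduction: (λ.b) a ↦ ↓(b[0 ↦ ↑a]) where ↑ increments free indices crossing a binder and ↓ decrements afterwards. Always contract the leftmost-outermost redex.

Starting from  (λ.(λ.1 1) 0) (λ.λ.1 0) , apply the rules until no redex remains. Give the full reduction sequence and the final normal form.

Answer: normal form = λ.λ.1 0  (in 4 steps)

Reduction:
  start: (λ.(λ.1 1) 0) (λ.λ.1 0)
  [1] (λ.(λ.λ.1 0) (λ.λ.1 0)) (λ.λ.1 0)
  [2] (λ.λ.1 0) (λ.λ.1 0)
  [3] λ.(λ.λ.1 0) 0
  [4] λ.λ.1 0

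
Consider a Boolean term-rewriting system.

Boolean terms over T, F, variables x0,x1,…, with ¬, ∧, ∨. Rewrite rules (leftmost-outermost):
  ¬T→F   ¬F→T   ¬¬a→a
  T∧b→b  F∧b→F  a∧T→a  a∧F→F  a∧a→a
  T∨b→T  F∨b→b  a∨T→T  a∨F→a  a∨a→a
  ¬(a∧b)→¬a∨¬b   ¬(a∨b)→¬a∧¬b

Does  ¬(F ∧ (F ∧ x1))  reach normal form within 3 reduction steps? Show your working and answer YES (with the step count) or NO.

Answer: YES — reaches normal form T in 3 ≤ 3 steps

Working:
  start: ¬(F ∧ (F ∧ x1))
  [1] ¬F ∨ ¬(F ∧ x1)
  [2] T ∨ ¬(F ∧ x1)
  [3] T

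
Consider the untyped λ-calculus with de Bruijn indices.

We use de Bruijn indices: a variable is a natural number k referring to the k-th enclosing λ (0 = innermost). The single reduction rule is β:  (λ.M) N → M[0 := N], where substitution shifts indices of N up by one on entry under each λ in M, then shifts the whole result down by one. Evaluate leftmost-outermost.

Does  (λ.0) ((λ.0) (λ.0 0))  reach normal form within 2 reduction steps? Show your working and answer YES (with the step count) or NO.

  start: (λ.0) ((λ.0) (λ.0 0))
  [1] (λ.0) (λ.0 0)
  [2] λ.0 0

Answer: YES — reaches normal form λ.0 0 in 2 ≤ 2 steps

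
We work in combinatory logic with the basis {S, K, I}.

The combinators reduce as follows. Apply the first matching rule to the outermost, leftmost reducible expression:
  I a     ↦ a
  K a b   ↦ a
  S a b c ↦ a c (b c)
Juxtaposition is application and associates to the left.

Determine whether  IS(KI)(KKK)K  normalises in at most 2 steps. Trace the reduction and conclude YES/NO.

  start: IS(KI)(KKK)K
  [1] S(KI)(KKK)K
  [2] KIK(KKKK)

Answer: NO — after 2 steps the term is KIK(KKKK), not yet normal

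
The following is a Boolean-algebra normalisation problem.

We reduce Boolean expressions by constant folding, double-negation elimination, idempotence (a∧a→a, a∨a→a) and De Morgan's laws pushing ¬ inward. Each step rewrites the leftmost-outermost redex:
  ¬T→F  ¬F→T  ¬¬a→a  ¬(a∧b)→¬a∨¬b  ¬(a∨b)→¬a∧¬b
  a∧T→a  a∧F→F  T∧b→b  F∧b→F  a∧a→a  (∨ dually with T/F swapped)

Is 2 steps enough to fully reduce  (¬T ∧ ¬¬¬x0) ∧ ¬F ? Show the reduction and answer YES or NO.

Answer: NO — after 2 steps the term is F ∧ ¬F, not yet normal

Working:
  start: (¬T ∧ ¬¬¬x0) ∧ ¬F
  →1  (F ∧ ¬¬¬x0) ∧ ¬F
  →2  F ∧ ¬F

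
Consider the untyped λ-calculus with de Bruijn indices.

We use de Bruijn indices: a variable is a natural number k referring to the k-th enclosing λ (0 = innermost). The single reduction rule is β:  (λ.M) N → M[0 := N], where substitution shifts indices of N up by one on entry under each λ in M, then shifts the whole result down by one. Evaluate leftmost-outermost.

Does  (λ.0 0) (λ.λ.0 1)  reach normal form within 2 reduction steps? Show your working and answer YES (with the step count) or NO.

  start: (λ.0 0) (λ.λ.0 1)
  [1] (λ.λ.0 1) (λ.λ.0 1)
  [2] λ.0 (λ.λ.0 1)

Answer: YES — reaches normal form λ.0 (λ.λ.0 1) in 2 ≤ 2 steps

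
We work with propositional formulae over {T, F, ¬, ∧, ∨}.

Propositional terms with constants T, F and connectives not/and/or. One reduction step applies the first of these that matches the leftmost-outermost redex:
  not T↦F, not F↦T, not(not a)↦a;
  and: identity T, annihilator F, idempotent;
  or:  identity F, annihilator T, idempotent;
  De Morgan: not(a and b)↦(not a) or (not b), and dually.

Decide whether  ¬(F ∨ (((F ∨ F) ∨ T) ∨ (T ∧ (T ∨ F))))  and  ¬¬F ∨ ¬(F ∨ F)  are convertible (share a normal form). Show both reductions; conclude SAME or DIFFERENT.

Term A:
  start: ¬(F ∨ (((F ∨ F) ∨ T) ∨ (T ∧ (T ∨ F))))
  →1  ¬F ∧ ¬(((F ∨ F) ∨ T) ∨ (T ∧ (T ∨ F)))
  →2  T ∧ ¬(((F ∨ F) ∨ T) ∨ (T ∧ (T ∨ F)))
  →3  ¬(((F ∨ F) ∨ T) ∨ (T ∧ (T ∨ F)))
  →4  ¬((F ∨ F) ∨ T) ∧ ¬(T ∧ (T ∨ F))
  →5  (¬(F ∨ F) ∧ ¬T) ∧ ¬(T ∧ (T ∨ F))
  →6  ((¬F ∧ ¬F) ∧ ¬T) ∧ ¬(T ∧ (T ∨ F))
  →7  (¬F ∧ ¬T) ∧ ¬(T ∧ (T ∨ F))
  →8  (T ∧ ¬T) ∧ ¬(T ∧ (T ∨ F))
  →9  ¬T ∧ ¬(T ∧ (T ∨ F))
  →10  F ∧ ¬(T ∧ (T ∨ F))
  →11  F

Term B:
  start: ¬¬F ∨ ¬(F ∨ F)
  →1  F ∨ ¬(F ∨ F)
  →2  ¬(F ∨ F)
  →3  ¬F ∧ ¬F
  →4  ¬F
  →5  T

Answer: DIFFERENT — A ⇓ F, B ⇓ T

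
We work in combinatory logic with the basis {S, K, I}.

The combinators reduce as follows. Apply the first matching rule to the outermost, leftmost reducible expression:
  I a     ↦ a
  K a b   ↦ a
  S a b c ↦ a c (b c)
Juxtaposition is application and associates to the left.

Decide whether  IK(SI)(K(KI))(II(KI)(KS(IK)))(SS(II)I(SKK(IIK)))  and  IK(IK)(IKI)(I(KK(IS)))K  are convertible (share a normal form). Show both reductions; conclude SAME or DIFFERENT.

Term A:
  start: IK(SI)(K(KI))(II(KI)(KS(IK)))(SS(II)I(SKK(IIK)))
  →1  K(SI)(K(KI))(II(KI)(KS(IK)))(SS(II)I(SKK(IIK)))
  →2  SI(II(KI)(KS(IK)))(SS(II)I(SKK(IIK)))
  →3  I(SS(II)I(SKK(IIK)))(II(KI)(KS(IK))(SS(II)I(SKK(IIK))))
  →4  SS(II)I(SKK(IIK))(II(KI)(KS(IK))(SS(II)I(SKK(IIK))))
  →5  SI(III)(SKK(IIK))(II(KI)(KS(IK))(SS(II)I(SKK(IIK))))
  →6  I(SKK(IIK))(III(SKK(IIK)))(II(KI)(KS(IK))(SS(II)I(SKK(IIK))))
  →7  SKK(IIK)(III(SKK(IIK)))(II(KI)(KS(IK))(SS(II)I(SKK(IIK))))
  →8  K(IIK)(K(IIK))(III(SKK(IIK)))(II(KI)(KS(IK))(SS(II)I(SKK(IIK))))
  →9  IIK(III(SKK(IIK)))(II(KI)(KS(IK))(SS(II)I(SKK(IIK))))
  →10  IK(III(SKK(IIK)))(II(KI)(KS(IK))(SS(II)I(SKK(IIK))))
  →11  K(III(SKK(IIK)))(II(KI)(KS(IK))(SS(II)I(SKK(IIK))))
  →12  III(SKK(IIK))
  →13  II(SKK(IIK))
  →14  I(SKK(IIK))
  →15  SKK(IIK)
  →16  K(IIK)(K(IIK))
  →17  IIK
  →18  IK
  →19  K

Term B:
  start: IK(IK)(IKI)(I(KK(IS)))K
  →1  K(IK)(IKI)(I(KK(IS)))K
  →2  IK(I(KK(IS)))K
  →3  K(I(KK(IS)))K
  →4  I(KK(IS))
  →5  KK(IS)
  →6  K

Answer: SAME — A ⇓ K, B ⇓ K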